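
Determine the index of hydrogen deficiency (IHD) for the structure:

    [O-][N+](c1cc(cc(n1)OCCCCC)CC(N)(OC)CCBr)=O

Molecular formula from the SMILES: C15H24BrN3O4.
DoU = (2C + 2 + N − H − X)/2 = (2·15 + 2 + 3 − 24 − 1)/2 = 10/2 = 5.
(Structurally: 1 ring(s) + 4 π bond(s) = 5.)

5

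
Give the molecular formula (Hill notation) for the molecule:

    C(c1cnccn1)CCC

Heavy atoms from the SMILES: 8 C, 2 N.
Implicit hydrogens by atom environment:
  3 × C: 2 H each → 6
  3 × C (aromatic): 1 H each → 3
  2 × N (aromatic): no H
  1 × C: 3 H
  1 × C (aromatic): no H
  Total hydrogens = 12.
Molecular formula: C8H12N2

C8H12N2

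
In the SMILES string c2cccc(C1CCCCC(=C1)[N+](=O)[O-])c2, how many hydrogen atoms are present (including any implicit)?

Hydrogens are implicit in SMILES; fill each atom to its normal valence:
  5 × C (aromatic): 1 H each → 5
  4 × C: 2 H each → 8
  2 × C: 1 H each → 2
  1 × C: no H
  1 × C (aromatic): no H
  1 × N (charge +1): no H
  1 × O: no H
  1 × O (charge -1): no H
  Total hydrogens = 15.

15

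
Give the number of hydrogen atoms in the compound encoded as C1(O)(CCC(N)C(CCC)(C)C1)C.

23

Hydrogens are implicit in SMILES; fill each atom to its normal valence:
  5 × C: 2 H each → 10
  3 × C: 3 H each → 9
  2 × C: no H
  1 × C: 1 H
  1 × N: 2 H
  1 × O: 1 H
  Total hydrogens = 23.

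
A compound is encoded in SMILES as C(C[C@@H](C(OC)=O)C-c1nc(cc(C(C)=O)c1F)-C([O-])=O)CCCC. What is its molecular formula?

Heavy atoms from the SMILES: 18 C, 1 F, 1 N, 5 O.
Implicit hydrogens by atom environment:
  6 × C: 2 H each → 12
  4 × C (aromatic): no H
  4 × O: no H
  3 × C: 3 H each → 9
  3 × C: no H
  1 × C (aromatic): 1 H
  1 × C: 1 H
  1 × F: no H
  1 × N (aromatic): no H
  1 × O (charge -1): no H
  Total hydrogens = 23.
Net charge -1.
Molecular formula: C18H23FNO5-

C18H23FNO5-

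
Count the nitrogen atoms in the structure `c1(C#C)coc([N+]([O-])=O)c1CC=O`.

The symbol for nitrogen appears 1 time in the SMILES.

1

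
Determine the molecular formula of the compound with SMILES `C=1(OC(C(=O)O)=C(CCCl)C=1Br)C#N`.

C8H5BrClNO3

Heavy atoms from the SMILES: 1 Br, 8 C, 1 Cl, 1 N, 3 O.
Implicit hydrogens by atom environment:
  4 × C (aromatic): no H
  2 × C: 2 H each → 4
  2 × C: no H
  1 × Br: no H
  1 × Cl: no H
  1 × N: no H
  1 × O: 1 H
  1 × O (aromatic): no H
  1 × O: no H
  Total hydrogens = 5.
Molecular formula: C8H5BrClNO3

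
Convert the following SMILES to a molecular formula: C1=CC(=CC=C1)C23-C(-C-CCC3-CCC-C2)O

C16H22O

Heavy atoms from the SMILES: 16 C, 1 O.
Implicit hydrogens by atom environment:
  7 × C: 2 H each → 14
  5 × C (aromatic): 1 H each → 5
  2 × C: 1 H each → 2
  1 × C: no H
  1 × C (aromatic): no H
  1 × O: 1 H
  Total hydrogens = 22.
Molecular formula: C16H22O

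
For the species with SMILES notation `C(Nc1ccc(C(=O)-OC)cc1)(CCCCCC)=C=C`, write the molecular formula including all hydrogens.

Heavy atoms from the SMILES: 17 C, 1 N, 2 O.
Implicit hydrogens by atom environment:
  6 × C: 2 H each → 12
  4 × C (aromatic): 1 H each → 4
  3 × C: no H
  2 × C: 3 H each → 6
  2 × C (aromatic): no H
  2 × O: no H
  1 × N: 1 H
  Total hydrogens = 23.
Molecular formula: C17H23NO2

C17H23NO2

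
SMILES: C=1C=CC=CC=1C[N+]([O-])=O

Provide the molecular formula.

C7H7NO2

Heavy atoms from the SMILES: 7 C, 1 N, 2 O.
Implicit hydrogens by atom environment:
  5 × C (aromatic): 1 H each → 5
  1 × C: 2 H
  1 × C (aromatic): no H
  1 × N (charge +1): no H
  1 × O: no H
  1 × O (charge -1): no H
  Total hydrogens = 7.
Molecular formula: C7H7NO2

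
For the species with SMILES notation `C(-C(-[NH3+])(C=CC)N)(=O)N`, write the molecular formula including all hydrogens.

Heavy atoms from the SMILES: 5 C, 3 N, 1 O.
Implicit hydrogens by atom environment:
  2 × C: 1 H each → 2
  2 × C: no H
  2 × N: 2 H each → 4
  1 × C: 3 H
  1 × N (charge +1): 3 H
  1 × O: no H
  Total hydrogens = 12.
Net charge +1.
Molecular formula: C5H12N3O+

C5H12N3O+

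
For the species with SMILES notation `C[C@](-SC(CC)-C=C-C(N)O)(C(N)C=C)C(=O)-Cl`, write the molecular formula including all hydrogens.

Heavy atoms from the SMILES: 12 C, 1 Cl, 2 N, 2 O, 1 S.
Implicit hydrogens by atom environment:
  6 × C: 1 H each → 6
  2 × C: 3 H each → 6
  2 × C: 2 H each → 4
  2 × C: no H
  2 × N: 2 H each → 4
  1 × Cl: no H
  1 × O: 1 H
  1 × O: no H
  1 × S: no H
  Total hydrogens = 21.
Molecular formula: C12H21ClN2O2S

C12H21ClN2O2S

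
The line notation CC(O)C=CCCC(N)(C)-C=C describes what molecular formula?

C10H19NO

Heavy atoms from the SMILES: 10 C, 1 N, 1 O.
Implicit hydrogens by atom environment:
  4 × C: 1 H each → 4
  3 × C: 2 H each → 6
  2 × C: 3 H each → 6
  1 × C: no H
  1 × N: 2 H
  1 × O: 1 H
  Total hydrogens = 19.
Molecular formula: C10H19NO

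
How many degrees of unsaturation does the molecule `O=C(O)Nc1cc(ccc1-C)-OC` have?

5

Molecular formula from the SMILES: C9H11NO3.
DoU = (2C + 2 + N − H − X)/2 = (2·9 + 2 + 1 − 11 − 0)/2 = 10/2 = 5.
(Structurally: 1 ring(s) + 4 π bond(s) = 5.)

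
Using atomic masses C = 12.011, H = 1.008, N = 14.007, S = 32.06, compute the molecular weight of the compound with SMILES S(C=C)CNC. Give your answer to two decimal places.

Molecular formula: C4H9NS.
M = 4×12.011 + 9×1.008 + 1×14.007 + 1×32.06 = 103.18 g/mol.

103.18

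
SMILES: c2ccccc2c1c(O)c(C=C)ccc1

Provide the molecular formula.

Heavy atoms from the SMILES: 14 C, 1 O.
Implicit hydrogens by atom environment:
  8 × C (aromatic): 1 H each → 8
  4 × C (aromatic): no H
  1 × C: 2 H
  1 × C: 1 H
  1 × O: 1 H
  Total hydrogens = 12.
Molecular formula: C14H12O

C14H12O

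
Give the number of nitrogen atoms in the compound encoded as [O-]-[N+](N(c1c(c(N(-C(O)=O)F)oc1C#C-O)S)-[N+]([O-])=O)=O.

The symbol for nitrogen appears 4 times in the SMILES.

4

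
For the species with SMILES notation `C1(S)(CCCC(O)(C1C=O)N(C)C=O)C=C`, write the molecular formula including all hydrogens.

C11H17NO3S

Heavy atoms from the SMILES: 11 C, 1 N, 3 O, 1 S.
Implicit hydrogens by atom environment:
  4 × C: 2 H each → 8
  4 × C: 1 H each → 4
  2 × C: no H
  2 × O: no H
  1 × C: 3 H
  1 × N: no H
  1 × O: 1 H
  1 × S: 1 H
  Total hydrogens = 17.
Molecular formula: C11H17NO3S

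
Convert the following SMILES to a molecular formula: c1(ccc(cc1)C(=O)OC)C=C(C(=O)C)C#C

C14H12O3

Heavy atoms from the SMILES: 14 C, 3 O.
Implicit hydrogens by atom environment:
  4 × C (aromatic): 1 H each → 4
  4 × C: no H
  3 × O: no H
  2 × C: 3 H each → 6
  2 × C: 1 H each → 2
  2 × C (aromatic): no H
  Total hydrogens = 12.
Molecular formula: C14H12O3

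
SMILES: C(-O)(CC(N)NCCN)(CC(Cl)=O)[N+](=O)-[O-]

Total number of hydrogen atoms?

Hydrogens are implicit in SMILES; fill each atom to its normal valence:
  4 × C: 2 H each → 8
  2 × C: no H
  2 × N: 2 H each → 4
  2 × O: no H
  1 × C: 1 H
  1 × Cl: no H
  1 × N: 1 H
  1 × N (charge +1): no H
  1 × O: 1 H
  1 × O (charge -1): no H
  Total hydrogens = 15.

15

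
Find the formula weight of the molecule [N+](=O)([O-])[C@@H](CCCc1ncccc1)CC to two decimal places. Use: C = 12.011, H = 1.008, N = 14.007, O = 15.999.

208.26

Molecular formula: C11H16N2O2.
M = 11×12.011 + 16×1.008 + 2×14.007 + 2×15.999 = 208.26 g/mol.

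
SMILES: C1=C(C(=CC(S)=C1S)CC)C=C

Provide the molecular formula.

Heavy atoms from the SMILES: 10 C, 2 S.
Implicit hydrogens by atom environment:
  4 × C (aromatic): no H
  2 × C: 2 H each → 4
  2 × C (aromatic): 1 H each → 2
  2 × S: 1 H each → 2
  1 × C: 3 H
  1 × C: 1 H
  Total hydrogens = 12.
Molecular formula: C10H12S2

C10H12S2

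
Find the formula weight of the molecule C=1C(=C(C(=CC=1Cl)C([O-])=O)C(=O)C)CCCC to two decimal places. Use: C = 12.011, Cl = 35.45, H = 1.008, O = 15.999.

Molecular formula: C13H14ClO3-.
M = 13×12.011 + 1×35.45 + 14×1.008 + 3×15.999 = 253.70 g/mol.

253.70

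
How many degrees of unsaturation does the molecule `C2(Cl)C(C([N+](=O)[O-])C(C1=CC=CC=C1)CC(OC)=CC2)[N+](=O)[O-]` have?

Molecular formula from the SMILES: C15H17ClN2O5.
DoU = (2C + 2 + N − H − X)/2 = (2·15 + 2 + 2 − 17 − 1)/2 = 16/2 = 8.
(Structurally: 2 ring(s) + 6 π bond(s) = 8.)

8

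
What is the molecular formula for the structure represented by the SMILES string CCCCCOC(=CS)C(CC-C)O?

Heavy atoms from the SMILES: 11 C, 2 O, 1 S.
Implicit hydrogens by atom environment:
  6 × C: 2 H each → 12
  2 × C: 3 H each → 6
  2 × C: 1 H each → 2
  1 × C: no H
  1 × O: 1 H
  1 × O: no H
  1 × S: 1 H
  Total hydrogens = 22.
Molecular formula: C11H22O2S

C11H22O2S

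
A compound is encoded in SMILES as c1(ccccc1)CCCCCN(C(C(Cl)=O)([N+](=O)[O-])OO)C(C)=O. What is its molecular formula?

Heavy atoms from the SMILES: 15 C, 1 Cl, 2 N, 6 O.
Implicit hydrogens by atom environment:
  5 × C: 2 H each → 10
  5 × C (aromatic): 1 H each → 5
  4 × O: no H
  3 × C: no H
  1 × C: 3 H
  1 × C (aromatic): no H
  1 × Cl: no H
  1 × N: no H
  1 × N (charge +1): no H
  1 × O: 1 H
  1 × O (charge -1): no H
  Total hydrogens = 19.
Molecular formula: C15H19ClN2O6

C15H19ClN2O6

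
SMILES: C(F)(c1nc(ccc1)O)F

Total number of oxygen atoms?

1

The symbol for oxygen appears 1 time in the SMILES.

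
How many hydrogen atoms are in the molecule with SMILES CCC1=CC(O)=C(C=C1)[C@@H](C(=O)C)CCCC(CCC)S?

28

Hydrogens are implicit in SMILES; fill each atom to its normal valence:
  6 × C: 2 H each → 12
  3 × C: 3 H each → 9
  3 × C (aromatic): 1 H each → 3
  3 × C (aromatic): no H
  2 × C: 1 H each → 2
  1 × C: no H
  1 × O: 1 H
  1 × O: no H
  1 × S: 1 H
  Total hydrogens = 28.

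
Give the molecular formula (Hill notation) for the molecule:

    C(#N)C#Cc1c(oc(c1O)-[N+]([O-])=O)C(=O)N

Heavy atoms from the SMILES: 8 C, 3 N, 5 O.
Implicit hydrogens by atom environment:
  4 × C (aromatic): no H
  4 × C: no H
  2 × O: no H
  1 × N: 2 H
  1 × N (charge +1): no H
  1 × N: no H
  1 × O: 1 H
  1 × O (aromatic): no H
  1 × O (charge -1): no H
  Total hydrogens = 3.
Molecular formula: C8H3N3O5

C8H3N3O5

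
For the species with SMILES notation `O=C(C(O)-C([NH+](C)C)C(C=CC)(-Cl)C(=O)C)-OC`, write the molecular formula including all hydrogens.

C12H21ClNO4+

Heavy atoms from the SMILES: 12 C, 1 Cl, 1 N, 4 O.
Implicit hydrogens by atom environment:
  5 × C: 3 H each → 15
  4 × C: 1 H each → 4
  3 × C: no H
  3 × O: no H
  1 × Cl: no H
  1 × N (charge +1): 1 H
  1 × O: 1 H
  Total hydrogens = 21.
Net charge +1.
Molecular formula: C12H21ClNO4+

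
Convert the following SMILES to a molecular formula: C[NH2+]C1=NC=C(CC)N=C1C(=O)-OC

C9H14N3O2+

Heavy atoms from the SMILES: 9 C, 3 N, 2 O.
Implicit hydrogens by atom environment:
  3 × C: 3 H each → 9
  3 × C (aromatic): no H
  2 × N (aromatic): no H
  2 × O: no H
  1 × C: 2 H
  1 × C (aromatic): 1 H
  1 × C: no H
  1 × N (charge +1): 2 H
  Total hydrogens = 14.
Net charge +1.
Molecular formula: C9H14N3O2+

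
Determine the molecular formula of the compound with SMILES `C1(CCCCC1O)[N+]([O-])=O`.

Heavy atoms from the SMILES: 6 C, 1 N, 3 O.
Implicit hydrogens by atom environment:
  4 × C: 2 H each → 8
  2 × C: 1 H each → 2
  1 × N (charge +1): no H
  1 × O: 1 H
  1 × O: no H
  1 × O (charge -1): no H
  Total hydrogens = 11.
Molecular formula: C6H11NO3

C6H11NO3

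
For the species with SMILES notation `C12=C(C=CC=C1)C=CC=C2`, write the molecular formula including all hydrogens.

Heavy atoms from the SMILES: 10 C.
Implicit hydrogens by atom environment:
  8 × C (aromatic): 1 H each → 8
  2 × C (aromatic): no H
  Total hydrogens = 8.
Molecular formula: C10H8

C10H8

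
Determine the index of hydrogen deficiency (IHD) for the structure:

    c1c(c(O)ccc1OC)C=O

Molecular formula from the SMILES: C8H8O3.
DoU = (2C + 2 + N − H − X)/2 = (2·8 + 2 + 0 − 8 − 0)/2 = 10/2 = 5.
(Structurally: 1 ring(s) + 4 π bond(s) = 5.)

5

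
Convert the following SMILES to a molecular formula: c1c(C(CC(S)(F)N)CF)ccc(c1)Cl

Heavy atoms from the SMILES: 10 C, 1 Cl, 2 F, 1 N, 1 S.
Implicit hydrogens by atom environment:
  4 × C (aromatic): 1 H each → 4
  2 × C: 2 H each → 4
  2 × C (aromatic): no H
  2 × F: no H
  1 × C: 1 H
  1 × C: no H
  1 × Cl: no H
  1 × N: 2 H
  1 × S: 1 H
  Total hydrogens = 12.
Molecular formula: C10H12ClF2NS

C10H12ClF2NS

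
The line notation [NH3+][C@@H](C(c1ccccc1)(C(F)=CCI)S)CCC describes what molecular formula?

C14H20FINS+

Heavy atoms from the SMILES: 14 C, 1 F, 1 I, 1 N, 1 S.
Implicit hydrogens by atom environment:
  5 × C (aromatic): 1 H each → 5
  3 × C: 2 H each → 6
  2 × C: 1 H each → 2
  2 × C: no H
  1 × C: 3 H
  1 × C (aromatic): no H
  1 × F: no H
  1 × I: no H
  1 × N (charge +1): 3 H
  1 × S: 1 H
  Total hydrogens = 20.
Net charge +1.
Molecular formula: C14H20FINS+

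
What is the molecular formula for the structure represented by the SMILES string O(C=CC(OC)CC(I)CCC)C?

C10H19IO2

Heavy atoms from the SMILES: 10 C, 1 I, 2 O.
Implicit hydrogens by atom environment:
  4 × C: 1 H each → 4
  3 × C: 3 H each → 9
  3 × C: 2 H each → 6
  2 × O: no H
  1 × I: no H
  Total hydrogens = 19.
Molecular formula: C10H19IO2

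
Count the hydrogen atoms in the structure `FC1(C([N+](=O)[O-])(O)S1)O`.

Hydrogens are implicit in SMILES; fill each atom to its normal valence:
  2 × C: no H
  2 × O: 1 H each → 2
  1 × F: no H
  1 × N (charge +1): no H
  1 × O: no H
  1 × O (charge -1): no H
  1 × S: no H
  Total hydrogens = 2.

2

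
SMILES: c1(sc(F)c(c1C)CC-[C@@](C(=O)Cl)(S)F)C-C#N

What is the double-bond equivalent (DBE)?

6

Molecular formula from the SMILES: C11H10ClF2NOS2.
DoU = (2C + 2 + N − H − X)/2 = (2·11 + 2 + 1 − 10 − 3)/2 = 12/2 = 6.
(Structurally: 1 ring(s) + 5 π bond(s) = 6.)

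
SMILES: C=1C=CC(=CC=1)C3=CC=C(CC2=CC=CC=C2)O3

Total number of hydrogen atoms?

Hydrogens are implicit in SMILES; fill each atom to its normal valence:
  12 × C (aromatic): 1 H each → 12
  4 × C (aromatic): no H
  1 × C: 2 H
  1 × O (aromatic): no H
  Total hydrogens = 14.

14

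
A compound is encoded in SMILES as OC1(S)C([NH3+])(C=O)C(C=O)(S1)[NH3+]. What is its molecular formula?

[C5H10N2O3S2]2+

Heavy atoms from the SMILES: 5 C, 2 N, 3 O, 2 S.
Implicit hydrogens by atom environment:
  3 × C: no H
  2 × C: 1 H each → 2
  2 × N (charge +1): 3 H each → 6
  2 × O: no H
  1 × O: 1 H
  1 × S: 1 H
  1 × S: no H
  Total hydrogens = 10.
Net charge +2.
Molecular formula: [C5H10N2O3S2]2+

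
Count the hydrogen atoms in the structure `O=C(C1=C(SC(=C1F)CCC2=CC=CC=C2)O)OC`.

13

Hydrogens are implicit in SMILES; fill each atom to its normal valence:
  5 × C (aromatic): 1 H each → 5
  5 × C (aromatic): no H
  2 × C: 2 H each → 4
  2 × O: no H
  1 × C: 3 H
  1 × C: no H
  1 × F: no H
  1 × O: 1 H
  1 × S (aromatic): no H
  Total hydrogens = 13.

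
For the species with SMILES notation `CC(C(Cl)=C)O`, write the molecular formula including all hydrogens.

C4H7ClO

Heavy atoms from the SMILES: 4 C, 1 Cl, 1 O.
Implicit hydrogens by atom environment:
  1 × C: 3 H
  1 × C: 2 H
  1 × C: 1 H
  1 × C: no H
  1 × Cl: no H
  1 × O: 1 H
  Total hydrogens = 7.
Molecular formula: C4H7ClO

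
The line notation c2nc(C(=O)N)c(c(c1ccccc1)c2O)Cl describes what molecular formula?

Heavy atoms from the SMILES: 12 C, 1 Cl, 2 N, 2 O.
Implicit hydrogens by atom environment:
  6 × C (aromatic): 1 H each → 6
  5 × C (aromatic): no H
  1 × C: no H
  1 × Cl: no H
  1 × N: 2 H
  1 × N (aromatic): no H
  1 × O: 1 H
  1 × O: no H
  Total hydrogens = 9.
Molecular formula: C12H9ClN2O2

C12H9ClN2O2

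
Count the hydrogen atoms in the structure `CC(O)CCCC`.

Hydrogens are implicit in SMILES; fill each atom to its normal valence:
  3 × C: 2 H each → 6
  2 × C: 3 H each → 6
  1 × C: 1 H
  1 × O: 1 H
  Total hydrogens = 14.

14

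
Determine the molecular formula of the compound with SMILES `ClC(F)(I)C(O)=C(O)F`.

Heavy atoms from the SMILES: 3 C, 1 Cl, 2 F, 1 I, 2 O.
Implicit hydrogens by atom environment:
  3 × C: no H
  2 × F: no H
  2 × O: 1 H each → 2
  1 × Cl: no H
  1 × I: no H
  Total hydrogens = 2.
Molecular formula: C3H2ClF2IO2

C3H2ClF2IO2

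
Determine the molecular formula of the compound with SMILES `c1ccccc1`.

C6H6

Heavy atoms from the SMILES: 6 C.
Implicit hydrogens by atom environment:
  6 × C (aromatic): 1 H each → 6
  Total hydrogens = 6.
Molecular formula: C6H6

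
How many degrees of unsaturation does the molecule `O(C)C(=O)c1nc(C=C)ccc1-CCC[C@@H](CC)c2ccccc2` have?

10

Molecular formula from the SMILES: C21H25NO2.
DoU = (2C + 2 + N − H − X)/2 = (2·21 + 2 + 1 − 25 − 0)/2 = 20/2 = 10.
(Structurally: 2 ring(s) + 8 π bond(s) = 10.)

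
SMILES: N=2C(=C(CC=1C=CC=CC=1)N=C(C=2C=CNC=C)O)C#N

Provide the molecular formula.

Heavy atoms from the SMILES: 16 C, 4 N, 1 O.
Implicit hydrogens by atom environment:
  5 × C (aromatic): 1 H each → 5
  5 × C (aromatic): no H
  3 × C: 1 H each → 3
  2 × C: 2 H each → 4
  2 × N (aromatic): no H
  1 × C: no H
  1 × N: 1 H
  1 × N: no H
  1 × O: 1 H
  Total hydrogens = 14.
Molecular formula: C16H14N4O

C16H14N4O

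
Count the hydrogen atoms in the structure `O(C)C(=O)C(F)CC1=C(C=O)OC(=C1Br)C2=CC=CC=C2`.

12

Hydrogens are implicit in SMILES; fill each atom to its normal valence:
  5 × C (aromatic): 1 H each → 5
  5 × C (aromatic): no H
  3 × O: no H
  2 × C: 1 H each → 2
  1 × Br: no H
  1 × C: 3 H
  1 × C: 2 H
  1 × C: no H
  1 × F: no H
  1 × O (aromatic): no H
  Total hydrogens = 12.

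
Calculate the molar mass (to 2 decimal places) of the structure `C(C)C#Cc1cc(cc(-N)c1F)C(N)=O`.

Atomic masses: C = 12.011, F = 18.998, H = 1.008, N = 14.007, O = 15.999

206.22

Molecular formula: C11H11FN2O.
M = 11×12.011 + 1×18.998 + 11×1.008 + 2×14.007 + 1×15.999 = 206.22 g/mol.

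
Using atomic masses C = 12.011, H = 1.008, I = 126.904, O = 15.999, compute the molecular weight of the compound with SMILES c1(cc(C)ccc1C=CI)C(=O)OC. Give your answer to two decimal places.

Molecular formula: C11H11IO2.
M = 11×12.011 + 11×1.008 + 1×126.904 + 2×15.999 = 302.11 g/mol.

302.11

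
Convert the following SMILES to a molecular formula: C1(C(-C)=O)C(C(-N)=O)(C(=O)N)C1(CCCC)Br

Heavy atoms from the SMILES: 1 Br, 11 C, 2 N, 3 O.
Implicit hydrogens by atom environment:
  5 × C: no H
  3 × C: 2 H each → 6
  3 × O: no H
  2 × C: 3 H each → 6
  2 × N: 2 H each → 4
  1 × Br: no H
  1 × C: 1 H
  Total hydrogens = 17.
Molecular formula: C11H17BrN2O3

C11H17BrN2O3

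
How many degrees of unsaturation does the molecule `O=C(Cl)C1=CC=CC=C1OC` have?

Molecular formula from the SMILES: C8H7ClO2.
DoU = (2C + 2 + N − H − X)/2 = (2·8 + 2 + 0 − 7 − 1)/2 = 10/2 = 5.
(Structurally: 1 ring(s) + 4 π bond(s) = 5.)

5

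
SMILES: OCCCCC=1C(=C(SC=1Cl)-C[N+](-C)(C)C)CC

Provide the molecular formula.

Heavy atoms from the SMILES: 14 C, 1 Cl, 1 N, 1 O, 1 S.
Implicit hydrogens by atom environment:
  6 × C: 2 H each → 12
  4 × C: 3 H each → 12
  4 × C (aromatic): no H
  1 × Cl: no H
  1 × N (charge +1): no H
  1 × O: 1 H
  1 × S (aromatic): no H
  Total hydrogens = 25.
Net charge +1.
Molecular formula: C14H25ClNOS+

C14H25ClNOS+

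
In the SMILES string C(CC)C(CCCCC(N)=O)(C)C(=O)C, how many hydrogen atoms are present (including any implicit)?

Hydrogens are implicit in SMILES; fill each atom to its normal valence:
  6 × C: 2 H each → 12
  3 × C: 3 H each → 9
  3 × C: no H
  2 × O: no H
  1 × N: 2 H
  Total hydrogens = 23.

23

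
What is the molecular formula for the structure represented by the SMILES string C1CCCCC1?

Heavy atoms from the SMILES: 6 C.
Implicit hydrogens by atom environment:
  6 × C: 2 H each → 12
  Total hydrogens = 12.
Molecular formula: C6H12

C6H12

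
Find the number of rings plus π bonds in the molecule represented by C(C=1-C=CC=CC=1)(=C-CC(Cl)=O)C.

Molecular formula from the SMILES: C11H11ClO.
DoU = (2C + 2 + N − H − X)/2 = (2·11 + 2 + 0 − 11 − 1)/2 = 12/2 = 6.
(Structurally: 1 ring(s) + 5 π bond(s) = 6.)

6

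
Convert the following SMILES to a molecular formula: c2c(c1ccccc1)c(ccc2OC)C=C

Heavy atoms from the SMILES: 15 C, 1 O.
Implicit hydrogens by atom environment:
  8 × C (aromatic): 1 H each → 8
  4 × C (aromatic): no H
  1 × C: 3 H
  1 × C: 2 H
  1 × C: 1 H
  1 × O: no H
  Total hydrogens = 14.
Molecular formula: C15H14O

C15H14O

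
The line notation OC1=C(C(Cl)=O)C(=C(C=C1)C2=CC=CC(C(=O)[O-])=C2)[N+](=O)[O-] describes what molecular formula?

Heavy atoms from the SMILES: 14 C, 1 Cl, 1 N, 6 O.
Implicit hydrogens by atom environment:
  6 × C (aromatic): 1 H each → 6
  6 × C (aromatic): no H
  3 × O: no H
  2 × C: no H
  2 × O (charge -1): no H
  1 × Cl: no H
  1 × N (charge +1): no H
  1 × O: 1 H
  Total hydrogens = 7.
Net charge -1.
Molecular formula: C14H7ClNO6-

C14H7ClNO6-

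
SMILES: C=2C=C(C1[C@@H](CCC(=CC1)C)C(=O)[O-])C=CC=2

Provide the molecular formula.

Heavy atoms from the SMILES: 15 C, 2 O.
Implicit hydrogens by atom environment:
  5 × C (aromatic): 1 H each → 5
  3 × C: 2 H each → 6
  3 × C: 1 H each → 3
  2 × C: no H
  1 × C: 3 H
  1 × C (aromatic): no H
  1 × O: no H
  1 × O (charge -1): no H
  Total hydrogens = 17.
Net charge -1.
Molecular formula: C15H17O2-

C15H17O2-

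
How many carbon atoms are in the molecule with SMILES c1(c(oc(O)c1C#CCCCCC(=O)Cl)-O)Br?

The symbol for carbon appears 11 times in the SMILES. Lowercase c denotes aromatic carbon and counts toward C.

11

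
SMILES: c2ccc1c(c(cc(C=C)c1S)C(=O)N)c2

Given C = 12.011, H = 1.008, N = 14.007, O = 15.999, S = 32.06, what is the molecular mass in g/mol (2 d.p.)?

229.30

Molecular formula: C13H11NOS.
M = 13×12.011 + 11×1.008 + 1×14.007 + 1×15.999 + 1×32.06 = 229.30 g/mol.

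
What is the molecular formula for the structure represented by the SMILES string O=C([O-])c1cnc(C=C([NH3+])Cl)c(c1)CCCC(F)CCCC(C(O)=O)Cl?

Heavy atoms from the SMILES: 17 C, 2 Cl, 1 F, 2 N, 4 O.
Implicit hydrogens by atom environment:
  6 × C: 2 H each → 12
  3 × C: 1 H each → 3
  3 × C (aromatic): no H
  3 × C: no H
  2 × C (aromatic): 1 H each → 2
  2 × Cl: no H
  2 × O: no H
  1 × F: no H
  1 × N (charge +1): 3 H
  1 × N (aromatic): no H
  1 × O: 1 H
  1 × O (charge -1): no H
  Total hydrogens = 21.
Molecular formula: C17H21Cl2FN2O4

C17H21Cl2FN2O4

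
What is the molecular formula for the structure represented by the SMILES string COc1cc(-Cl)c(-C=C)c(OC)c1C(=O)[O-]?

C11H10ClO4-

Heavy atoms from the SMILES: 11 C, 1 Cl, 4 O.
Implicit hydrogens by atom environment:
  5 × C (aromatic): no H
  3 × O: no H
  2 × C: 3 H each → 6
  1 × C: 2 H
  1 × C (aromatic): 1 H
  1 × C: 1 H
  1 × C: no H
  1 × Cl: no H
  1 × O (charge -1): no H
  Total hydrogens = 10.
Net charge -1.
Molecular formula: C11H10ClO4-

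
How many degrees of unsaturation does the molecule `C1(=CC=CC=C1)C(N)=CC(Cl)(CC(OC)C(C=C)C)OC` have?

Molecular formula from the SMILES: C17H24ClNO2.
DoU = (2C + 2 + N − H − X)/2 = (2·17 + 2 + 1 − 24 − 1)/2 = 12/2 = 6.
(Structurally: 1 ring(s) + 5 π bond(s) = 6.)

6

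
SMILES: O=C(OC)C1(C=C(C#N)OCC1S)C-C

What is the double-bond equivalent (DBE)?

5

Molecular formula from the SMILES: C10H13NO3S.
DoU = (2C + 2 + N − H − X)/2 = (2·10 + 2 + 1 − 13 − 0)/2 = 10/2 = 5.
(Structurally: 1 ring(s) + 4 π bond(s) = 5.)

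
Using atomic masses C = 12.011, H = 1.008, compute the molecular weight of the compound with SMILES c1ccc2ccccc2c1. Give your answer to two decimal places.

Molecular formula: C10H8.
M = 10×12.011 + 8×1.008 = 128.17 g/mol.

128.17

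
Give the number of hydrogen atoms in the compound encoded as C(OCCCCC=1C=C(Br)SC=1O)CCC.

19

Hydrogens are implicit in SMILES; fill each atom to its normal valence:
  7 × C: 2 H each → 14
  3 × C (aromatic): no H
  1 × Br: no H
  1 × C: 3 H
  1 × C (aromatic): 1 H
  1 × O: 1 H
  1 × O: no H
  1 × S (aromatic): no H
  Total hydrogens = 19.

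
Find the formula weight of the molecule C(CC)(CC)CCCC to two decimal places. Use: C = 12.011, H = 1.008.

Molecular formula: C9H20.
M = 9×12.011 + 20×1.008 = 128.26 g/mol.

128.26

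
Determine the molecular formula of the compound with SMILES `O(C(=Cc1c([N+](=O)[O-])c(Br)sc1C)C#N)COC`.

Heavy atoms from the SMILES: 1 Br, 10 C, 2 N, 4 O, 1 S.
Implicit hydrogens by atom environment:
  4 × C (aromatic): no H
  3 × O: no H
  2 × C: 3 H each → 6
  2 × C: no H
  1 × Br: no H
  1 × C: 2 H
  1 × C: 1 H
  1 × N: no H
  1 × N (charge +1): no H
  1 × O (charge -1): no H
  1 × S (aromatic): no H
  Total hydrogens = 9.
Molecular formula: C10H9BrN2O4S

C10H9BrN2O4S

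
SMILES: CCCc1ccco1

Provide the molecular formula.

Heavy atoms from the SMILES: 7 C, 1 O.
Implicit hydrogens by atom environment:
  3 × C (aromatic): 1 H each → 3
  2 × C: 2 H each → 4
  1 × C: 3 H
  1 × C (aromatic): no H
  1 × O (aromatic): no H
  Total hydrogens = 10.
Molecular formula: C7H10O

C7H10O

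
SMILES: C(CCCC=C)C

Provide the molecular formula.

C7H14

Heavy atoms from the SMILES: 7 C.
Implicit hydrogens by atom environment:
  5 × C: 2 H each → 10
  1 × C: 3 H
  1 × C: 1 H
  Total hydrogens = 14.
Molecular formula: C7H14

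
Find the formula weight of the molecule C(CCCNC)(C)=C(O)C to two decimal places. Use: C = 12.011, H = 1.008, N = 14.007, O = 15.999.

143.23

Molecular formula: C8H17NO.
M = 8×12.011 + 17×1.008 + 1×14.007 + 1×15.999 = 143.23 g/mol.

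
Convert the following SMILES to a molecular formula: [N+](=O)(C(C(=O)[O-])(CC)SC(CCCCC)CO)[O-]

C11H20NO5S-

Heavy atoms from the SMILES: 11 C, 1 N, 5 O, 1 S.
Implicit hydrogens by atom environment:
  6 × C: 2 H each → 12
  2 × C: 3 H each → 6
  2 × C: no H
  2 × O: no H
  2 × O (charge -1): no H
  1 × C: 1 H
  1 × N (charge +1): no H
  1 × O: 1 H
  1 × S: no H
  Total hydrogens = 20.
Net charge -1.
Molecular formula: C11H20NO5S-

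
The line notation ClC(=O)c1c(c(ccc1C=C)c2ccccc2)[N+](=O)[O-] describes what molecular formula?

Heavy atoms from the SMILES: 15 C, 1 Cl, 1 N, 3 O.
Implicit hydrogens by atom environment:
  7 × C (aromatic): 1 H each → 7
  5 × C (aromatic): no H
  2 × O: no H
  1 × C: 2 H
  1 × C: 1 H
  1 × C: no H
  1 × Cl: no H
  1 × N (charge +1): no H
  1 × O (charge -1): no H
  Total hydrogens = 10.
Molecular formula: C15H10ClNO3

C15H10ClNO3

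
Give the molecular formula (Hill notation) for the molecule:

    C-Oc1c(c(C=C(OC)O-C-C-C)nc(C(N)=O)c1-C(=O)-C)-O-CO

C16H22N2O7

Heavy atoms from the SMILES: 16 C, 2 N, 7 O.
Implicit hydrogens by atom environment:
  6 × O: no H
  5 × C (aromatic): no H
  4 × C: 3 H each → 12
  3 × C: 2 H each → 6
  3 × C: no H
  1 × C: 1 H
  1 × N: 2 H
  1 × N (aromatic): no H
  1 × O: 1 H
  Total hydrogens = 22.
Molecular formula: C16H22N2O7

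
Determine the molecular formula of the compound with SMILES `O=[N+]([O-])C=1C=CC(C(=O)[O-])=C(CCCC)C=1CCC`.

Heavy atoms from the SMILES: 14 C, 1 N, 4 O.
Implicit hydrogens by atom environment:
  5 × C: 2 H each → 10
  4 × C (aromatic): no H
  2 × C: 3 H each → 6
  2 × C (aromatic): 1 H each → 2
  2 × O: no H
  2 × O (charge -1): no H
  1 × C: no H
  1 × N (charge +1): no H
  Total hydrogens = 18.
Net charge -1.
Molecular formula: C14H18NO4-

C14H18NO4-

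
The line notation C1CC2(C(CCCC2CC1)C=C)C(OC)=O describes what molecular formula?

Heavy atoms from the SMILES: 14 C, 2 O.
Implicit hydrogens by atom environment:
  8 × C: 2 H each → 16
  3 × C: 1 H each → 3
  2 × C: no H
  2 × O: no H
  1 × C: 3 H
  Total hydrogens = 22.
Molecular formula: C14H22O2

C14H22O2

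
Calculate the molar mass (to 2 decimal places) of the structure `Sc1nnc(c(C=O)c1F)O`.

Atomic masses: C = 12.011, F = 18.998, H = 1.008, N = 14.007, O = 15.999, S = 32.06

Molecular formula: C5H3FN2O2S.
M = 5×12.011 + 1×18.998 + 3×1.008 + 2×14.007 + 2×15.999 + 1×32.06 = 174.15 g/mol.

174.15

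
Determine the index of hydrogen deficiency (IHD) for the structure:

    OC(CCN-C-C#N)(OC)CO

Molecular formula from the SMILES: C7H14N2O3.
DoU = (2C + 2 + N − H − X)/2 = (2·7 + 2 + 2 − 14 − 0)/2 = 4/2 = 2.
(Structurally: 0 ring(s) + 2 π bond(s) = 2.)

2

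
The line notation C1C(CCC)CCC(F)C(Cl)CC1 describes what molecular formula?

C11H20ClF

Heavy atoms from the SMILES: 11 C, 1 Cl, 1 F.
Implicit hydrogens by atom environment:
  7 × C: 2 H each → 14
  3 × C: 1 H each → 3
  1 × C: 3 H
  1 × Cl: no H
  1 × F: no H
  Total hydrogens = 20.
Molecular formula: C11H20ClF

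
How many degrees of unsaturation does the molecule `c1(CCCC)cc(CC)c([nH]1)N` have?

Molecular formula from the SMILES: C10H18N2.
DoU = (2C + 2 + N − H − X)/2 = (2·10 + 2 + 2 − 18 − 0)/2 = 6/2 = 3.
(Structurally: 1 ring(s) + 2 π bond(s) = 3.)

3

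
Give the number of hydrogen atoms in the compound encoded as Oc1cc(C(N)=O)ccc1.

Hydrogens are implicit in SMILES; fill each atom to its normal valence:
  4 × C (aromatic): 1 H each → 4
  2 × C (aromatic): no H
  1 × C: no H
  1 × N: 2 H
  1 × O: 1 H
  1 × O: no H
  Total hydrogens = 7.

7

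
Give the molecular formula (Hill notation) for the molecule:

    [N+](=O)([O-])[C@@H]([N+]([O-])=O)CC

Heavy atoms from the SMILES: 3 C, 2 N, 4 O.
Implicit hydrogens by atom environment:
  2 × N (charge +1): no H
  2 × O: no H
  2 × O (charge -1): no H
  1 × C: 3 H
  1 × C: 2 H
  1 × C: 1 H
  Total hydrogens = 6.
Molecular formula: C3H6N2O4

C3H6N2O4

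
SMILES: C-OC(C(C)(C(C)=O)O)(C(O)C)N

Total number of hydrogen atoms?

Hydrogens are implicit in SMILES; fill each atom to its normal valence:
  4 × C: 3 H each → 12
  3 × C: no H
  2 × O: 1 H each → 2
  2 × O: no H
  1 × C: 1 H
  1 × N: 2 H
  Total hydrogens = 17.

17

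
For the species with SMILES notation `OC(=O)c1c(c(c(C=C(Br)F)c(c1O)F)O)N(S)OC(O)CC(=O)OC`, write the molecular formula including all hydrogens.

Heavy atoms from the SMILES: 1 Br, 13 C, 2 F, 1 N, 8 O, 1 S.
Implicit hydrogens by atom environment:
  6 × C (aromatic): no H
  4 × O: 1 H each → 4
  4 × O: no H
  3 × C: no H
  2 × C: 1 H each → 2
  2 × F: no H
  1 × Br: no H
  1 × C: 3 H
  1 × C: 2 H
  1 × N: no H
  1 × S: 1 H
  Total hydrogens = 12.
Molecular formula: C13H12BrF2NO8S

C13H12BrF2NO8S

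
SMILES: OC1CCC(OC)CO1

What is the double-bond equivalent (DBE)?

Molecular formula from the SMILES: C6H12O3.
DoU = (2C + 2 + N − H − X)/2 = (2·6 + 2 + 0 − 12 − 0)/2 = 2/2 = 1.
(Structurally: 1 ring(s) + 0 π bond(s) = 1.)

1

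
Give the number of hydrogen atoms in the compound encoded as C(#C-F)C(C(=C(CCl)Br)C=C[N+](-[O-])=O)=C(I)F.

4

Hydrogens are implicit in SMILES; fill each atom to its normal valence:
  6 × C: no H
  2 × C: 1 H each → 2
  2 × F: no H
  1 × Br: no H
  1 × C: 2 H
  1 × Cl: no H
  1 × I: no H
  1 × N (charge +1): no H
  1 × O: no H
  1 × O (charge -1): no H
  Total hydrogens = 4.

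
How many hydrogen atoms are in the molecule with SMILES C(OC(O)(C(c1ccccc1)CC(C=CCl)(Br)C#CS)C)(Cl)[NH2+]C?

21

Hydrogens are implicit in SMILES; fill each atom to its normal valence:
  5 × C (aromatic): 1 H each → 5
  4 × C: 1 H each → 4
  4 × C: no H
  2 × C: 3 H each → 6
  2 × Cl: no H
  1 × Br: no H
  1 × C: 2 H
  1 × C (aromatic): no H
  1 × N (charge +1): 2 H
  1 × O: 1 H
  1 × O: no H
  1 × S: 1 H
  Total hydrogens = 21.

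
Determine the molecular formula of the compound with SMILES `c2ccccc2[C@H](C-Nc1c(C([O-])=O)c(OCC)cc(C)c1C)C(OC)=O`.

Heavy atoms from the SMILES: 21 C, 1 N, 5 O.
Implicit hydrogens by atom environment:
  6 × C (aromatic): 1 H each → 6
  6 × C (aromatic): no H
  4 × C: 3 H each → 12
  4 × O: no H
  2 × C: 2 H each → 4
  2 × C: no H
  1 × C: 1 H
  1 × N: 1 H
  1 × O (charge -1): no H
  Total hydrogens = 24.
Net charge -1.
Molecular formula: C21H24NO5-

C21H24NO5-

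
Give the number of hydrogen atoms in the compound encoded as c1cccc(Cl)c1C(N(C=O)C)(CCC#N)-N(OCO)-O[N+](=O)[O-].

15

Hydrogens are implicit in SMILES; fill each atom to its normal valence:
  4 × C (aromatic): 1 H each → 4
  4 × O: no H
  3 × C: 2 H each → 6
  3 × N: no H
  2 × C: no H
  2 × C (aromatic): no H
  1 × C: 3 H
  1 × C: 1 H
  1 × Cl: no H
  1 × N (charge +1): no H
  1 × O: 1 H
  1 × O (charge -1): no H
  Total hydrogens = 15.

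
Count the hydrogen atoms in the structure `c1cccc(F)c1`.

5

Hydrogens are implicit in SMILES; fill each atom to its normal valence:
  5 × C (aromatic): 1 H each → 5
  1 × C (aromatic): no H
  1 × F: no H
  Total hydrogens = 5.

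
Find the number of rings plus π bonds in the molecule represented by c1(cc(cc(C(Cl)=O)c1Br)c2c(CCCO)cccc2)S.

9

Molecular formula from the SMILES: C16H14BrClO2S.
DoU = (2C + 2 + N − H − X)/2 = (2·16 + 2 + 0 − 14 − 2)/2 = 18/2 = 9.
(Structurally: 2 ring(s) + 7 π bond(s) = 9.)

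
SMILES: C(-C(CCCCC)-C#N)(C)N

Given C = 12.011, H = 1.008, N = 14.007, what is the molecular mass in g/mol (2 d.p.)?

154.26

Molecular formula: C9H18N2.
M = 9×12.011 + 18×1.008 + 2×14.007 = 154.26 g/mol.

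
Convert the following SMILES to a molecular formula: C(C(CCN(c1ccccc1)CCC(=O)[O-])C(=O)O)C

C15H20NO4-

Heavy atoms from the SMILES: 15 C, 1 N, 4 O.
Implicit hydrogens by atom environment:
  5 × C: 2 H each → 10
  5 × C (aromatic): 1 H each → 5
  2 × C: no H
  2 × O: no H
  1 × C: 3 H
  1 × C: 1 H
  1 × C (aromatic): no H
  1 × N: no H
  1 × O: 1 H
  1 × O (charge -1): no H
  Total hydrogens = 20.
Net charge -1.
Molecular formula: C15H20NO4-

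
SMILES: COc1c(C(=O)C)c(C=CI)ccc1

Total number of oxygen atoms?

The symbol for oxygen appears 2 times in the SMILES.

2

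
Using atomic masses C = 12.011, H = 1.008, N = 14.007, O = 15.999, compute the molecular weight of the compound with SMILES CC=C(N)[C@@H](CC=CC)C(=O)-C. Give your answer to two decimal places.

167.25

Molecular formula: C10H17NO.
M = 10×12.011 + 17×1.008 + 1×14.007 + 1×15.999 = 167.25 g/mol.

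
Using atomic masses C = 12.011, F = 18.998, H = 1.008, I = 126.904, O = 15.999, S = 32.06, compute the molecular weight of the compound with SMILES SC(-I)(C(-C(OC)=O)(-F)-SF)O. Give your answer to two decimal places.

Molecular formula: C4H5F2IO3S2.
M = 4×12.011 + 2×18.998 + 5×1.008 + 1×126.904 + 3×15.999 + 2×32.06 = 330.10 g/mol.

330.10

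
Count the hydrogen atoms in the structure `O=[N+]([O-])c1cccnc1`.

4

Hydrogens are implicit in SMILES; fill each atom to its normal valence:
  4 × C (aromatic): 1 H each → 4
  1 × C (aromatic): no H
  1 × N (aromatic): no H
  1 × N (charge +1): no H
  1 × O: no H
  1 × O (charge -1): no H
  Total hydrogens = 4.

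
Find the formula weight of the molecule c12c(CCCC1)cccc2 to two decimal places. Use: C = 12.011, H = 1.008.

132.21

Molecular formula: C10H12.
M = 10×12.011 + 12×1.008 = 132.21 g/mol.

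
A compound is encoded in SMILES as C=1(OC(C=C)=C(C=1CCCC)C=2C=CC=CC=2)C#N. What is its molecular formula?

Heavy atoms from the SMILES: 17 C, 1 N, 1 O.
Implicit hydrogens by atom environment:
  5 × C (aromatic): 1 H each → 5
  5 × C (aromatic): no H
  4 × C: 2 H each → 8
  1 × C: 3 H
  1 × C: 1 H
  1 × C: no H
  1 × N: no H
  1 × O (aromatic): no H
  Total hydrogens = 17.
Molecular formula: C17H17NO

C17H17NO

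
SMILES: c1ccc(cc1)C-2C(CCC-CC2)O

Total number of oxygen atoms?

The symbol for oxygen appears 1 time in the SMILES.

1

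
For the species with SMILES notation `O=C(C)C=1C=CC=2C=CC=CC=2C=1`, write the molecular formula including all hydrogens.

Heavy atoms from the SMILES: 12 C, 1 O.
Implicit hydrogens by atom environment:
  7 × C (aromatic): 1 H each → 7
  3 × C (aromatic): no H
  1 × C: 3 H
  1 × C: no H
  1 × O: no H
  Total hydrogens = 10.
Molecular formula: C12H10O

C12H10O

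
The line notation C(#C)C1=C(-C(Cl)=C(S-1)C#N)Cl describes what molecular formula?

Heavy atoms from the SMILES: 7 C, 2 Cl, 1 N, 1 S.
Implicit hydrogens by atom environment:
  4 × C (aromatic): no H
  2 × C: no H
  2 × Cl: no H
  1 × C: 1 H
  1 × N: no H
  1 × S (aromatic): no H
  Total hydrogens = 1.
Molecular formula: C7HCl2NS

C7HCl2NS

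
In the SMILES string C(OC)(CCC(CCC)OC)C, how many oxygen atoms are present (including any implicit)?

The symbol for oxygen appears 2 times in the SMILES.

2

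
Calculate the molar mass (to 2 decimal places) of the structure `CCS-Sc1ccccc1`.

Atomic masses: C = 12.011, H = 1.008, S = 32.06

170.29

Molecular formula: C8H10S2.
M = 8×12.011 + 10×1.008 + 2×32.06 = 170.29 g/mol.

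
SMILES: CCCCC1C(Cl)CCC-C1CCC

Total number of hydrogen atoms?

Hydrogens are implicit in SMILES; fill each atom to its normal valence:
  8 × C: 2 H each → 16
  3 × C: 1 H each → 3
  2 × C: 3 H each → 6
  1 × Cl: no H
  Total hydrogens = 25.

25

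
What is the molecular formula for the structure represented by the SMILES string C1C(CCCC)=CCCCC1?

C11H20

Heavy atoms from the SMILES: 11 C.
Implicit hydrogens by atom environment:
  8 × C: 2 H each → 16
  1 × C: 3 H
  1 × C: 1 H
  1 × C: no H
  Total hydrogens = 20.
Molecular formula: C11H20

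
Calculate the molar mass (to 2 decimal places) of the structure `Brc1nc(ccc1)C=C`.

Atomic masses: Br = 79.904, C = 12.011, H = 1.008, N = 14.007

184.04

Molecular formula: C7H6BrN.
M = 1×79.904 + 7×12.011 + 6×1.008 + 1×14.007 = 184.04 g/mol.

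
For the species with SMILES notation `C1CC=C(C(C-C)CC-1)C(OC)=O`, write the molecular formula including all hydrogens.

Heavy atoms from the SMILES: 11 C, 2 O.
Implicit hydrogens by atom environment:
  5 × C: 2 H each → 10
  2 × C: 3 H each → 6
  2 × C: 1 H each → 2
  2 × C: no H
  2 × O: no H
  Total hydrogens = 18.
Molecular formula: C11H18O2

C11H18O2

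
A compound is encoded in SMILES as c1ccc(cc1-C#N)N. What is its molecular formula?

Heavy atoms from the SMILES: 7 C, 2 N.
Implicit hydrogens by atom environment:
  4 × C (aromatic): 1 H each → 4
  2 × C (aromatic): no H
  1 × C: no H
  1 × N: 2 H
  1 × N: no H
  Total hydrogens = 6.
Molecular formula: C7H6N2

C7H6N2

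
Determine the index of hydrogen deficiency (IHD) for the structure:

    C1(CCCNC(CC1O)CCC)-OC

1

Molecular formula from the SMILES: C11H23NO2.
DoU = (2C + 2 + N − H − X)/2 = (2·11 + 2 + 1 − 23 − 0)/2 = 2/2 = 1.
(Structurally: 1 ring(s) + 0 π bond(s) = 1.)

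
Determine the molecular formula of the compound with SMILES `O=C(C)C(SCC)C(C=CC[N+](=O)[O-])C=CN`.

C11H18N2O3S

Heavy atoms from the SMILES: 11 C, 2 N, 3 O, 1 S.
Implicit hydrogens by atom environment:
  6 × C: 1 H each → 6
  2 × C: 3 H each → 6
  2 × C: 2 H each → 4
  2 × O: no H
  1 × C: no H
  1 × N: 2 H
  1 × N (charge +1): no H
  1 × O (charge -1): no H
  1 × S: no H
  Total hydrogens = 18.
Molecular formula: C11H18N2O3S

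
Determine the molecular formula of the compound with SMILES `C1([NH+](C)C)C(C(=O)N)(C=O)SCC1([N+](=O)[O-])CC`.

C10H18N3O4S+

Heavy atoms from the SMILES: 10 C, 3 N, 4 O, 1 S.
Implicit hydrogens by atom environment:
  3 × C: 3 H each → 9
  3 × C: no H
  3 × O: no H
  2 × C: 2 H each → 4
  2 × C: 1 H each → 2
  1 × N: 2 H
  1 × N (charge +1): 1 H
  1 × N (charge +1): no H
  1 × O (charge -1): no H
  1 × S: no H
  Total hydrogens = 18.
Net charge +1.
Molecular formula: C10H18N3O4S+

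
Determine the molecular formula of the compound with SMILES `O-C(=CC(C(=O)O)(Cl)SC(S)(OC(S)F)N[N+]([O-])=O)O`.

C6H8ClFN2O7S3

Heavy atoms from the SMILES: 6 C, 1 Cl, 1 F, 2 N, 7 O, 3 S.
Implicit hydrogens by atom environment:
  4 × C: no H
  3 × O: 1 H each → 3
  3 × O: no H
  2 × C: 1 H each → 2
  2 × S: 1 H each → 2
  1 × Cl: no H
  1 × F: no H
  1 × N: 1 H
  1 × N (charge +1): no H
  1 × O (charge -1): no H
  1 × S: no H
  Total hydrogens = 8.
Molecular formula: C6H8ClFN2O7S3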